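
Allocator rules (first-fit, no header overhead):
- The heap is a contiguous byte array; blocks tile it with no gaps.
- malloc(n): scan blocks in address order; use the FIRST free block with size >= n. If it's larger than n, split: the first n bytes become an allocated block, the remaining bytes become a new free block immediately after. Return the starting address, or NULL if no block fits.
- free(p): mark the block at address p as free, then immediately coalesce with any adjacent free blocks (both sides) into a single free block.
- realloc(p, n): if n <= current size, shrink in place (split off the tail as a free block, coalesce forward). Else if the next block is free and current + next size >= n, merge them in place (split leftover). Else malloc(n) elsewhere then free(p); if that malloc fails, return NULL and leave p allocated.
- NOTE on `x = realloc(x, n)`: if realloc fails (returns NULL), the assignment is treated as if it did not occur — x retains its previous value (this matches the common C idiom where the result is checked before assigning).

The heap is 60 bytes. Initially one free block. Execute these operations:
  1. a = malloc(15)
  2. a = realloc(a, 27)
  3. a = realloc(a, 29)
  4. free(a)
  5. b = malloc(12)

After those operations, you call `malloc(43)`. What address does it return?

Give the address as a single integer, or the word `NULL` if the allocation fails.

Answer: 12

Derivation:
Op 1: a = malloc(15) -> a = 0; heap: [0-14 ALLOC][15-59 FREE]
Op 2: a = realloc(a, 27) -> a = 0; heap: [0-26 ALLOC][27-59 FREE]
Op 3: a = realloc(a, 29) -> a = 0; heap: [0-28 ALLOC][29-59 FREE]
Op 4: free(a) -> (freed a); heap: [0-59 FREE]
Op 5: b = malloc(12) -> b = 0; heap: [0-11 ALLOC][12-59 FREE]
malloc(43): first-fit scan over [0-11 ALLOC][12-59 FREE] -> 12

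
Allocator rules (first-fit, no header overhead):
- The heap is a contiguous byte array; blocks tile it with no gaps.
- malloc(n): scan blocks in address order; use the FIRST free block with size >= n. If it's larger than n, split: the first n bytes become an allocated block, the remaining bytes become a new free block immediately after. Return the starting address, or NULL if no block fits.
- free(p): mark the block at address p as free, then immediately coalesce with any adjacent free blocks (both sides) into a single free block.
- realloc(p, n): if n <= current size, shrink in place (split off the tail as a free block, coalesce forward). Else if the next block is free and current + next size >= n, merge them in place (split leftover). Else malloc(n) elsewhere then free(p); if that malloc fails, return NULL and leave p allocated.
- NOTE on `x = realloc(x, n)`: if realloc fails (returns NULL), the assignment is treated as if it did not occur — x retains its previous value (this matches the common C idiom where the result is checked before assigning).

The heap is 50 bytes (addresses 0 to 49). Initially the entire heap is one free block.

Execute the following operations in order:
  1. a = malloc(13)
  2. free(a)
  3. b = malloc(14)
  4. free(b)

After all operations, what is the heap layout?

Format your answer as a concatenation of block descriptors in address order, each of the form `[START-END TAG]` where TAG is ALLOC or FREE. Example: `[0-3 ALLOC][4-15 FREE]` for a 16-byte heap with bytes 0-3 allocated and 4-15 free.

Answer: [0-49 FREE]

Derivation:
Op 1: a = malloc(13) -> a = 0; heap: [0-12 ALLOC][13-49 FREE]
Op 2: free(a) -> (freed a); heap: [0-49 FREE]
Op 3: b = malloc(14) -> b = 0; heap: [0-13 ALLOC][14-49 FREE]
Op 4: free(b) -> (freed b); heap: [0-49 FREE]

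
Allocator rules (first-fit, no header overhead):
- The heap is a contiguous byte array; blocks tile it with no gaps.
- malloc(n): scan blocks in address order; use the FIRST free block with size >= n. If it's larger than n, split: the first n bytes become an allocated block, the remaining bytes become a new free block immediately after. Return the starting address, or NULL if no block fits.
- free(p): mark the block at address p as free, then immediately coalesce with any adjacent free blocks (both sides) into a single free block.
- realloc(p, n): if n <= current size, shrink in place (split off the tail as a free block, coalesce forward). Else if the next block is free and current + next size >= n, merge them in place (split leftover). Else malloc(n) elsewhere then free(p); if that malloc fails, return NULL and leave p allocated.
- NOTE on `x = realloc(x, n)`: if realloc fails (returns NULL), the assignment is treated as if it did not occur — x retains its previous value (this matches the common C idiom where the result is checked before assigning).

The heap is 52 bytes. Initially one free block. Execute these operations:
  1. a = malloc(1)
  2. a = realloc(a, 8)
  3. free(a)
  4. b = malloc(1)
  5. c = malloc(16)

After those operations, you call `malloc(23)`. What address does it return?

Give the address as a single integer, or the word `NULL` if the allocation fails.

Answer: 17

Derivation:
Op 1: a = malloc(1) -> a = 0; heap: [0-0 ALLOC][1-51 FREE]
Op 2: a = realloc(a, 8) -> a = 0; heap: [0-7 ALLOC][8-51 FREE]
Op 3: free(a) -> (freed a); heap: [0-51 FREE]
Op 4: b = malloc(1) -> b = 0; heap: [0-0 ALLOC][1-51 FREE]
Op 5: c = malloc(16) -> c = 1; heap: [0-0 ALLOC][1-16 ALLOC][17-51 FREE]
malloc(23): first-fit scan over [0-0 ALLOC][1-16 ALLOC][17-51 FREE] -> 17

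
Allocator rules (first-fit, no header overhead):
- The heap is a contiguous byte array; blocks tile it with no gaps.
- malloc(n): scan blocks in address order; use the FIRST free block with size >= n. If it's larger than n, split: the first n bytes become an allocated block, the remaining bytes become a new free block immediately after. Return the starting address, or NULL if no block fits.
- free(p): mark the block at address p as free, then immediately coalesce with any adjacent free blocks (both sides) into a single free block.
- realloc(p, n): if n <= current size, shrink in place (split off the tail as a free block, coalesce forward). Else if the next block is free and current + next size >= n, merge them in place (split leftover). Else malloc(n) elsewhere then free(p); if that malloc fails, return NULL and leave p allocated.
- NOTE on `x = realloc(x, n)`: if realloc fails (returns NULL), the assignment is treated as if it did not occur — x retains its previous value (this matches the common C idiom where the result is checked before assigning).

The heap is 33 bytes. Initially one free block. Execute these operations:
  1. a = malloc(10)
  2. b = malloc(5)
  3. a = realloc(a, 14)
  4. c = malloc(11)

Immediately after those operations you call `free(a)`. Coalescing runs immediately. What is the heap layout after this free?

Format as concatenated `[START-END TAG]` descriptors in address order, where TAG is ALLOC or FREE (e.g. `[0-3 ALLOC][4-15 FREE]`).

Answer: [0-9 FREE][10-14 ALLOC][15-32 FREE]

Derivation:
Op 1: a = malloc(10) -> a = 0; heap: [0-9 ALLOC][10-32 FREE]
Op 2: b = malloc(5) -> b = 10; heap: [0-9 ALLOC][10-14 ALLOC][15-32 FREE]
Op 3: a = realloc(a, 14) -> a = 15; heap: [0-9 FREE][10-14 ALLOC][15-28 ALLOC][29-32 FREE]
Op 4: c = malloc(11) -> c = NULL; heap: [0-9 FREE][10-14 ALLOC][15-28 ALLOC][29-32 FREE]
free(a): a = 15 -> block [15-28 ALLOC]; mark free, coalesce with adjacent free neighbors -> [0-9 FREE][10-14 ALLOC][15-32 FREE]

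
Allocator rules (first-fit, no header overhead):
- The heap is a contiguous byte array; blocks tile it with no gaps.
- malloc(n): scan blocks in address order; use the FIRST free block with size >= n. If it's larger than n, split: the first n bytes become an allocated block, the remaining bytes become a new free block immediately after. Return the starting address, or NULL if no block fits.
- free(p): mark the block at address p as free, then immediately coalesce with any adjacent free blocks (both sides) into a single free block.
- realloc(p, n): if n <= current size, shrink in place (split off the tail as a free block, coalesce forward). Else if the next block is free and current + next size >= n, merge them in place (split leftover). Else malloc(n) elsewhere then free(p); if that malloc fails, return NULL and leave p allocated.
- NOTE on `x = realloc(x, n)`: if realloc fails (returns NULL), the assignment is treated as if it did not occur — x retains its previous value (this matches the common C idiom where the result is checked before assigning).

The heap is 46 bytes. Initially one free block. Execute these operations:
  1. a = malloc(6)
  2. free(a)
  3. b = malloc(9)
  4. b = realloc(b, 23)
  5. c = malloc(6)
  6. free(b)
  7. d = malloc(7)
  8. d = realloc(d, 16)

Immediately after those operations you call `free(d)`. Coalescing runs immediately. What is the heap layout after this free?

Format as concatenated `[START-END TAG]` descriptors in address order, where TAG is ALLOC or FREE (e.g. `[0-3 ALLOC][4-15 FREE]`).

Answer: [0-22 FREE][23-28 ALLOC][29-45 FREE]

Derivation:
Op 1: a = malloc(6) -> a = 0; heap: [0-5 ALLOC][6-45 FREE]
Op 2: free(a) -> (freed a); heap: [0-45 FREE]
Op 3: b = malloc(9) -> b = 0; heap: [0-8 ALLOC][9-45 FREE]
Op 4: b = realloc(b, 23) -> b = 0; heap: [0-22 ALLOC][23-45 FREE]
Op 5: c = malloc(6) -> c = 23; heap: [0-22 ALLOC][23-28 ALLOC][29-45 FREE]
Op 6: free(b) -> (freed b); heap: [0-22 FREE][23-28 ALLOC][29-45 FREE]
Op 7: d = malloc(7) -> d = 0; heap: [0-6 ALLOC][7-22 FREE][23-28 ALLOC][29-45 FREE]
Op 8: d = realloc(d, 16) -> d = 0; heap: [0-15 ALLOC][16-22 FREE][23-28 ALLOC][29-45 FREE]
free(d): d = 0 -> block [0-15 ALLOC]; mark free, coalesce with adjacent free neighbors -> [0-22 FREE][23-28 ALLOC][29-45 FREE]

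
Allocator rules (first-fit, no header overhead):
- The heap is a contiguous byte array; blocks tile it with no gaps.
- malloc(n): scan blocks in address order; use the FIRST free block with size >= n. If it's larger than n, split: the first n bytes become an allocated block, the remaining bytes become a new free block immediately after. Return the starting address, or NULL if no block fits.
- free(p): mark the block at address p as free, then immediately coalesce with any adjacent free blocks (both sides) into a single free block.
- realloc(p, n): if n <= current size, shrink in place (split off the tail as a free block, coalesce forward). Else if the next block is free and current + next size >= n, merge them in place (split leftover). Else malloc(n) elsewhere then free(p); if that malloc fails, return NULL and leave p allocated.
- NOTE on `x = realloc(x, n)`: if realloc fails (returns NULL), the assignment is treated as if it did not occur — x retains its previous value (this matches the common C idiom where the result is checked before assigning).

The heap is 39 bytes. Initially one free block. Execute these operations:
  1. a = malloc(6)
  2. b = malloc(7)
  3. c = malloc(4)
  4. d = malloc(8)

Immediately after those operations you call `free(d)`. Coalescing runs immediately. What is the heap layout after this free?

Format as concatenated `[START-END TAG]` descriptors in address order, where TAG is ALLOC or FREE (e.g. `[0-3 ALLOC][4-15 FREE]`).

Answer: [0-5 ALLOC][6-12 ALLOC][13-16 ALLOC][17-38 FREE]

Derivation:
Op 1: a = malloc(6) -> a = 0; heap: [0-5 ALLOC][6-38 FREE]
Op 2: b = malloc(7) -> b = 6; heap: [0-5 ALLOC][6-12 ALLOC][13-38 FREE]
Op 3: c = malloc(4) -> c = 13; heap: [0-5 ALLOC][6-12 ALLOC][13-16 ALLOC][17-38 FREE]
Op 4: d = malloc(8) -> d = 17; heap: [0-5 ALLOC][6-12 ALLOC][13-16 ALLOC][17-24 ALLOC][25-38 FREE]
free(d): d = 17 -> block [17-24 ALLOC]; mark free, coalesce with adjacent free neighbors -> [0-5 ALLOC][6-12 ALLOC][13-16 ALLOC][17-38 FREE]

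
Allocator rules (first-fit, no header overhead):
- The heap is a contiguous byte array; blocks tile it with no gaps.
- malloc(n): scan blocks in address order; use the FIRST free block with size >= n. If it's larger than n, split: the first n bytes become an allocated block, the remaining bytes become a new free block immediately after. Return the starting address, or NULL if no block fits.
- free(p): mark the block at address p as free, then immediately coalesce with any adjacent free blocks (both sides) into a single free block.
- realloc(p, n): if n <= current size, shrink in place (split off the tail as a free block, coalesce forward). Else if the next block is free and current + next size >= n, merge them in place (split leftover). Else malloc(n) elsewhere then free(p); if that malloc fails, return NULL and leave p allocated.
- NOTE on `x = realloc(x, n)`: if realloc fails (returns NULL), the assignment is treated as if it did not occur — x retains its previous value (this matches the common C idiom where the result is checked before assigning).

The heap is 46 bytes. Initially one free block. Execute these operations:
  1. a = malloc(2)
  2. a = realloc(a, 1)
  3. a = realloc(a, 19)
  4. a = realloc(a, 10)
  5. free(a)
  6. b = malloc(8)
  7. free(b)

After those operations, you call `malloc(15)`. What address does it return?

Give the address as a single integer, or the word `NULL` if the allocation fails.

Answer: 0

Derivation:
Op 1: a = malloc(2) -> a = 0; heap: [0-1 ALLOC][2-45 FREE]
Op 2: a = realloc(a, 1) -> a = 0; heap: [0-0 ALLOC][1-45 FREE]
Op 3: a = realloc(a, 19) -> a = 0; heap: [0-18 ALLOC][19-45 FREE]
Op 4: a = realloc(a, 10) -> a = 0; heap: [0-9 ALLOC][10-45 FREE]
Op 5: free(a) -> (freed a); heap: [0-45 FREE]
Op 6: b = malloc(8) -> b = 0; heap: [0-7 ALLOC][8-45 FREE]
Op 7: free(b) -> (freed b); heap: [0-45 FREE]
malloc(15): first-fit scan over [0-45 FREE] -> 0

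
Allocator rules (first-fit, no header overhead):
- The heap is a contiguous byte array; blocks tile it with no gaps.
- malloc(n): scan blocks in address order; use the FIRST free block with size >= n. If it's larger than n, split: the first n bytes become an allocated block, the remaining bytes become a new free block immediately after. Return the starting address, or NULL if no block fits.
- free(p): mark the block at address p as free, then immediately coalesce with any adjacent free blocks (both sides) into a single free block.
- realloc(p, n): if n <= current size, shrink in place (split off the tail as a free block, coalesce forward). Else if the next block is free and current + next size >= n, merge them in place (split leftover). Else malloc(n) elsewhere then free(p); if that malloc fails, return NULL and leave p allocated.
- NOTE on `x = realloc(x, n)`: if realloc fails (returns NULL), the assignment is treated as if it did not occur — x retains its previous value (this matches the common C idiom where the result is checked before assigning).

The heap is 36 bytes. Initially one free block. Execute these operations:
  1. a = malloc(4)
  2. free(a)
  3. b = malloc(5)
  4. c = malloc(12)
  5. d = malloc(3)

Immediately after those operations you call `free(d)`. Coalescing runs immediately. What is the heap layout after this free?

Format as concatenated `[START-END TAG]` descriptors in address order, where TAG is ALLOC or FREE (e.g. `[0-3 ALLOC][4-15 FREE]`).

Answer: [0-4 ALLOC][5-16 ALLOC][17-35 FREE]

Derivation:
Op 1: a = malloc(4) -> a = 0; heap: [0-3 ALLOC][4-35 FREE]
Op 2: free(a) -> (freed a); heap: [0-35 FREE]
Op 3: b = malloc(5) -> b = 0; heap: [0-4 ALLOC][5-35 FREE]
Op 4: c = malloc(12) -> c = 5; heap: [0-4 ALLOC][5-16 ALLOC][17-35 FREE]
Op 5: d = malloc(3) -> d = 17; heap: [0-4 ALLOC][5-16 ALLOC][17-19 ALLOC][20-35 FREE]
free(d): d = 17 -> block [17-19 ALLOC]; mark free, coalesce with adjacent free neighbors -> [0-4 ALLOC][5-16 ALLOC][17-35 FREE]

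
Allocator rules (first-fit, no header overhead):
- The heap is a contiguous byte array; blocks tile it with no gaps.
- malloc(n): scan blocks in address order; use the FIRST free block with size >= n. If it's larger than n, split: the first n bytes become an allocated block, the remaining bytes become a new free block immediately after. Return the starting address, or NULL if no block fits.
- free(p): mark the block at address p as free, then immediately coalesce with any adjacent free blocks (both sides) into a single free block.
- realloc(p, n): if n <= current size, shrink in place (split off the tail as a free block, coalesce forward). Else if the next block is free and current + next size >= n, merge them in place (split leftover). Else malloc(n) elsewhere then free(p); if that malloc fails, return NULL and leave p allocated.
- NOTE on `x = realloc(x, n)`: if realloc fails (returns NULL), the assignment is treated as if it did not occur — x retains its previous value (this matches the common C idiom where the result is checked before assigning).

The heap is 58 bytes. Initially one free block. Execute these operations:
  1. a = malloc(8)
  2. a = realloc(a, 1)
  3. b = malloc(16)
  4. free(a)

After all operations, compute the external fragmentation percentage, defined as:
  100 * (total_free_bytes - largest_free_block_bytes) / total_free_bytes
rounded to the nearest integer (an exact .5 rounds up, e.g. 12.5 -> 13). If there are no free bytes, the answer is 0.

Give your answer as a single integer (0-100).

Op 1: a = malloc(8) -> a = 0; heap: [0-7 ALLOC][8-57 FREE]
Op 2: a = realloc(a, 1) -> a = 0; heap: [0-0 ALLOC][1-57 FREE]
Op 3: b = malloc(16) -> b = 1; heap: [0-0 ALLOC][1-16 ALLOC][17-57 FREE]
Op 4: free(a) -> (freed a); heap: [0-0 FREE][1-16 ALLOC][17-57 FREE]
Free blocks: [1 41] total_free=42 largest=41 -> 100*(42-41)/42 = 100/42 ≈ 2.381 -> rounds to 2

Answer: 2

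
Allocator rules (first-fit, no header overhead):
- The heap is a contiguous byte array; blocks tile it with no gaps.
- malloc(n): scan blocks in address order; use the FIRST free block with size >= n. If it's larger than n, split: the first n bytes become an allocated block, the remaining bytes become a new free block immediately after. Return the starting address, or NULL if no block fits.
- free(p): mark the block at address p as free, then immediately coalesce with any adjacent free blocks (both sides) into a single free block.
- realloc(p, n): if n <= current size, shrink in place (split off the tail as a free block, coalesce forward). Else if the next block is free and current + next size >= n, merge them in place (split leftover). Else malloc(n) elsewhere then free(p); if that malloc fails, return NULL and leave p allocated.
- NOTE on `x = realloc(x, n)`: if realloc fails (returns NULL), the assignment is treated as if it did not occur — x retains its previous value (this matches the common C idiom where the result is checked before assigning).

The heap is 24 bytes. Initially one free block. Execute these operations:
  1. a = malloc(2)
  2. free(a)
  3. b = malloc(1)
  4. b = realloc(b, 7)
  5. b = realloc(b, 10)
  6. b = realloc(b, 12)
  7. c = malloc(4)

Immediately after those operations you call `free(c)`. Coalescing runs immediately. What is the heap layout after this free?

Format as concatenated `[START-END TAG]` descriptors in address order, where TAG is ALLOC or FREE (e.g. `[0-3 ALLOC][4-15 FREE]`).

Op 1: a = malloc(2) -> a = 0; heap: [0-1 ALLOC][2-23 FREE]
Op 2: free(a) -> (freed a); heap: [0-23 FREE]
Op 3: b = malloc(1) -> b = 0; heap: [0-0 ALLOC][1-23 FREE]
Op 4: b = realloc(b, 7) -> b = 0; heap: [0-6 ALLOC][7-23 FREE]
Op 5: b = realloc(b, 10) -> b = 0; heap: [0-9 ALLOC][10-23 FREE]
Op 6: b = realloc(b, 12) -> b = 0; heap: [0-11 ALLOC][12-23 FREE]
Op 7: c = malloc(4) -> c = 12; heap: [0-11 ALLOC][12-15 ALLOC][16-23 FREE]
free(c): c = 12 -> block [12-15 ALLOC]; mark free, coalesce with adjacent free neighbors -> [0-11 ALLOC][12-23 FREE]

Answer: [0-11 ALLOC][12-23 FREE]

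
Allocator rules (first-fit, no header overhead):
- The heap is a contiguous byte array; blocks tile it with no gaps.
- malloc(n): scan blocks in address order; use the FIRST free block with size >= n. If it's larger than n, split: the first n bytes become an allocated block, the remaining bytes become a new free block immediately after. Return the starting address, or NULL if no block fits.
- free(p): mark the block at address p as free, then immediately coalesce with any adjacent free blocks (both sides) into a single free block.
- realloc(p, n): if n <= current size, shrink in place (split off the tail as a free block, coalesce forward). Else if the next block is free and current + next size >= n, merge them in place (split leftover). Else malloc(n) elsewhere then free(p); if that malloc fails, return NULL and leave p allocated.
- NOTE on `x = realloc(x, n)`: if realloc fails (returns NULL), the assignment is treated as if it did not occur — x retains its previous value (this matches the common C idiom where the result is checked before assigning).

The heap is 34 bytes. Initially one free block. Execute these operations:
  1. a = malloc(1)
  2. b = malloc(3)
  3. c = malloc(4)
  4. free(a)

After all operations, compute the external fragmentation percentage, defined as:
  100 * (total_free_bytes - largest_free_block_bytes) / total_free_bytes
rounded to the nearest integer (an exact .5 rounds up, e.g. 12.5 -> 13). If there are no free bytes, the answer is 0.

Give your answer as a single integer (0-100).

Answer: 4

Derivation:
Op 1: a = malloc(1) -> a = 0; heap: [0-0 ALLOC][1-33 FREE]
Op 2: b = malloc(3) -> b = 1; heap: [0-0 ALLOC][1-3 ALLOC][4-33 FREE]
Op 3: c = malloc(4) -> c = 4; heap: [0-0 ALLOC][1-3 ALLOC][4-7 ALLOC][8-33 FREE]
Op 4: free(a) -> (freed a); heap: [0-0 FREE][1-3 ALLOC][4-7 ALLOC][8-33 FREE]
Free blocks: [1 26] total_free=27 largest=26 -> 100*(27-26)/27 = 100/27 ≈ 3.704 -> rounds to 4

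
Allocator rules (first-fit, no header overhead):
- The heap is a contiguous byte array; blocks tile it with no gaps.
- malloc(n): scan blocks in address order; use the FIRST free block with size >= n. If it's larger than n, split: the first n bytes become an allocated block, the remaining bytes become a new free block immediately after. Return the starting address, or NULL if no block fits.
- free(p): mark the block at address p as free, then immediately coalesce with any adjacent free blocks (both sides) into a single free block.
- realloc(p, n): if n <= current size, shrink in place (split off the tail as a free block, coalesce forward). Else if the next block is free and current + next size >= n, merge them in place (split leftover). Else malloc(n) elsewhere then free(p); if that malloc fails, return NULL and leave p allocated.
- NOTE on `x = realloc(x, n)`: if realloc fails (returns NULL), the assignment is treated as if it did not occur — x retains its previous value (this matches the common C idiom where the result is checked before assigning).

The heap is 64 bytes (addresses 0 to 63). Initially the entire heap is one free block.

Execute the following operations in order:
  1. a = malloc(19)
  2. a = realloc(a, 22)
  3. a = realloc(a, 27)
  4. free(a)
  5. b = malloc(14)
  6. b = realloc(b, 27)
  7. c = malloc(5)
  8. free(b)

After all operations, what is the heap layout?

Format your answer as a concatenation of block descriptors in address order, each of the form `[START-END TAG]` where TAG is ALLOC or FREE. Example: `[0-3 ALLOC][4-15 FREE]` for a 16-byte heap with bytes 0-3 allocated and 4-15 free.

Answer: [0-26 FREE][27-31 ALLOC][32-63 FREE]

Derivation:
Op 1: a = malloc(19) -> a = 0; heap: [0-18 ALLOC][19-63 FREE]
Op 2: a = realloc(a, 22) -> a = 0; heap: [0-21 ALLOC][22-63 FREE]
Op 3: a = realloc(a, 27) -> a = 0; heap: [0-26 ALLOC][27-63 FREE]
Op 4: free(a) -> (freed a); heap: [0-63 FREE]
Op 5: b = malloc(14) -> b = 0; heap: [0-13 ALLOC][14-63 FREE]
Op 6: b = realloc(b, 27) -> b = 0; heap: [0-26 ALLOC][27-63 FREE]
Op 7: c = malloc(5) -> c = 27; heap: [0-26 ALLOC][27-31 ALLOC][32-63 FREE]
Op 8: free(b) -> (freed b); heap: [0-26 FREE][27-31 ALLOC][32-63 FREE]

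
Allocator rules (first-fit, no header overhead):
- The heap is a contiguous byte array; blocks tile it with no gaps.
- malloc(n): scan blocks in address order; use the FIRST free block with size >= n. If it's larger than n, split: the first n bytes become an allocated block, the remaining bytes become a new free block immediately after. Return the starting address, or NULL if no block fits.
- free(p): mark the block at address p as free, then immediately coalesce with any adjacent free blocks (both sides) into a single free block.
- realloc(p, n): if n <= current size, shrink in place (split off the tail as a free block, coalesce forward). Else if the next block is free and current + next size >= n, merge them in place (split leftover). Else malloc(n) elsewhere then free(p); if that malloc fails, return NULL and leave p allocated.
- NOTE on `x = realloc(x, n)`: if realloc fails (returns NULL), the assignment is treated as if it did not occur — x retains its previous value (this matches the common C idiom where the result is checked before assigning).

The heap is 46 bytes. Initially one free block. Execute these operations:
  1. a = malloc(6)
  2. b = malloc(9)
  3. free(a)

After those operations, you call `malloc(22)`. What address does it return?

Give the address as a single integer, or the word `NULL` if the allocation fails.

Op 1: a = malloc(6) -> a = 0; heap: [0-5 ALLOC][6-45 FREE]
Op 2: b = malloc(9) -> b = 6; heap: [0-5 ALLOC][6-14 ALLOC][15-45 FREE]
Op 3: free(a) -> (freed a); heap: [0-5 FREE][6-14 ALLOC][15-45 FREE]
malloc(22): first-fit scan over [0-5 FREE][6-14 ALLOC][15-45 FREE] -> 15

Answer: 15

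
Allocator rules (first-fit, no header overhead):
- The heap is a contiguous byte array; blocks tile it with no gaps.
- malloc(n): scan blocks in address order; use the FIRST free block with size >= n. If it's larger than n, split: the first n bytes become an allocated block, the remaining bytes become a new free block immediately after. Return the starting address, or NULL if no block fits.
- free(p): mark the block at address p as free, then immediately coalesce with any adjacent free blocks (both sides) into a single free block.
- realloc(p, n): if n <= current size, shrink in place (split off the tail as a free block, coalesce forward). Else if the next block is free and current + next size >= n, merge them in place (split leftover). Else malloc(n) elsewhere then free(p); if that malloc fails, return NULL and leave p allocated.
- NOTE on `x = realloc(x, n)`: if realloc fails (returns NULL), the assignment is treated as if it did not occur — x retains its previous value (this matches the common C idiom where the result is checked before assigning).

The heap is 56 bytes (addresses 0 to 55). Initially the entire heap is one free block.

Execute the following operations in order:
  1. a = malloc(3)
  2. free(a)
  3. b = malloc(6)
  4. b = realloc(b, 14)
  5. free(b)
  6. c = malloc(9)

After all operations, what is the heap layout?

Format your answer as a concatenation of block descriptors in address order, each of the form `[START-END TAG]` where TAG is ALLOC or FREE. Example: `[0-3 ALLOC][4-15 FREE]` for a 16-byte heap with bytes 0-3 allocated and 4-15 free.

Op 1: a = malloc(3) -> a = 0; heap: [0-2 ALLOC][3-55 FREE]
Op 2: free(a) -> (freed a); heap: [0-55 FREE]
Op 3: b = malloc(6) -> b = 0; heap: [0-5 ALLOC][6-55 FREE]
Op 4: b = realloc(b, 14) -> b = 0; heap: [0-13 ALLOC][14-55 FREE]
Op 5: free(b) -> (freed b); heap: [0-55 FREE]
Op 6: c = malloc(9) -> c = 0; heap: [0-8 ALLOC][9-55 FREE]

Answer: [0-8 ALLOC][9-55 FREE]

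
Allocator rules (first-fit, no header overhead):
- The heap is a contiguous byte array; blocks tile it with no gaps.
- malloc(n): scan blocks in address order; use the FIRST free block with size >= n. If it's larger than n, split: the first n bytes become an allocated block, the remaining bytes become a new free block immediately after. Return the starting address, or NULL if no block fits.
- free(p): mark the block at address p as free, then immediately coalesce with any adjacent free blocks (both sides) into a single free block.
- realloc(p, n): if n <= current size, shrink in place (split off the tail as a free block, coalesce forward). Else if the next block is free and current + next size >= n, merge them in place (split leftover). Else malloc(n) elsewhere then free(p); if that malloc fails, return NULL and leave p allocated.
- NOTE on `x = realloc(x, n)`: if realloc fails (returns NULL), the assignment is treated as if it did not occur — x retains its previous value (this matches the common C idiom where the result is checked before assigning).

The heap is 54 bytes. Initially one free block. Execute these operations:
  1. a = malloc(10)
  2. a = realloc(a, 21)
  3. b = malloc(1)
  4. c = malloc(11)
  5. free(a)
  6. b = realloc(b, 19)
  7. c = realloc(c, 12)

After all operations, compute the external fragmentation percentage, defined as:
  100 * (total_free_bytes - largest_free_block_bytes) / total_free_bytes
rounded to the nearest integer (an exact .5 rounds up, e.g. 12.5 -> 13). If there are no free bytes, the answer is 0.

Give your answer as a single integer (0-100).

Answer: 13

Derivation:
Op 1: a = malloc(10) -> a = 0; heap: [0-9 ALLOC][10-53 FREE]
Op 2: a = realloc(a, 21) -> a = 0; heap: [0-20 ALLOC][21-53 FREE]
Op 3: b = malloc(1) -> b = 21; heap: [0-20 ALLOC][21-21 ALLOC][22-53 FREE]
Op 4: c = malloc(11) -> c = 22; heap: [0-20 ALLOC][21-21 ALLOC][22-32 ALLOC][33-53 FREE]
Op 5: free(a) -> (freed a); heap: [0-20 FREE][21-21 ALLOC][22-32 ALLOC][33-53 FREE]
Op 6: b = realloc(b, 19) -> b = 0; heap: [0-18 ALLOC][19-21 FREE][22-32 ALLOC][33-53 FREE]
Op 7: c = realloc(c, 12) -> c = 22; heap: [0-18 ALLOC][19-21 FREE][22-33 ALLOC][34-53 FREE]
Free blocks: [3 20] total_free=23 largest=20 -> 100*(23-20)/23 = 300/23 ≈ 13.043 -> rounds to 13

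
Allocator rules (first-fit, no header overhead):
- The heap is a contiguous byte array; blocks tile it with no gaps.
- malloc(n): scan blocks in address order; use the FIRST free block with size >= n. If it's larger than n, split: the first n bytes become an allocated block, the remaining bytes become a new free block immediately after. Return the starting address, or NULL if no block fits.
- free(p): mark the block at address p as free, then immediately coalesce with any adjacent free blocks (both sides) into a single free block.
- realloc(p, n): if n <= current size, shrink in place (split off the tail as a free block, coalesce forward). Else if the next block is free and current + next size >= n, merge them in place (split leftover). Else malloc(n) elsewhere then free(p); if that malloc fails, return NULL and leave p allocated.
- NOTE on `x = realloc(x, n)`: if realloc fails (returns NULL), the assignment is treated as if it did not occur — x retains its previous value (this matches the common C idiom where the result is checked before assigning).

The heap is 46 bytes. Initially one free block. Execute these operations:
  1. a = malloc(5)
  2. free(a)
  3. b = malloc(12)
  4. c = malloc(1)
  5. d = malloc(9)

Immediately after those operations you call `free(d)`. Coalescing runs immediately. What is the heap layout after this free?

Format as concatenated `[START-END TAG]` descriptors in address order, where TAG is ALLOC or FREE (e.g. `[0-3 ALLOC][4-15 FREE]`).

Op 1: a = malloc(5) -> a = 0; heap: [0-4 ALLOC][5-45 FREE]
Op 2: free(a) -> (freed a); heap: [0-45 FREE]
Op 3: b = malloc(12) -> b = 0; heap: [0-11 ALLOC][12-45 FREE]
Op 4: c = malloc(1) -> c = 12; heap: [0-11 ALLOC][12-12 ALLOC][13-45 FREE]
Op 5: d = malloc(9) -> d = 13; heap: [0-11 ALLOC][12-12 ALLOC][13-21 ALLOC][22-45 FREE]
free(d): d = 13 -> block [13-21 ALLOC]; mark free, coalesce with adjacent free neighbors -> [0-11 ALLOC][12-12 ALLOC][13-45 FREE]

Answer: [0-11 ALLOC][12-12 ALLOC][13-45 FREE]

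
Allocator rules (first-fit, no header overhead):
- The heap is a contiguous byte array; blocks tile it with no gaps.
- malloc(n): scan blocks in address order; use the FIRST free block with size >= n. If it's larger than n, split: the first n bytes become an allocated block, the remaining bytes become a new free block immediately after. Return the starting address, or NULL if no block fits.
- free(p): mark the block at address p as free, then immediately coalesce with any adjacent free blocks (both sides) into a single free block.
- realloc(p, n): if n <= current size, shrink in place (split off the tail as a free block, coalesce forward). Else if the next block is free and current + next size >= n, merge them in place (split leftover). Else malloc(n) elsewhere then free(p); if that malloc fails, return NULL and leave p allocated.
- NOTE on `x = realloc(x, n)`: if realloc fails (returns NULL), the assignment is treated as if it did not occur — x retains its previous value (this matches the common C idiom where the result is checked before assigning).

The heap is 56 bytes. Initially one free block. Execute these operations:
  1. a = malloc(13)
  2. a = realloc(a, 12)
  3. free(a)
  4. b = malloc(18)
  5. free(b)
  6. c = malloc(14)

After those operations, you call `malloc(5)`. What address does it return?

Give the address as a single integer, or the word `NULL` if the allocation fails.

Answer: 14

Derivation:
Op 1: a = malloc(13) -> a = 0; heap: [0-12 ALLOC][13-55 FREE]
Op 2: a = realloc(a, 12) -> a = 0; heap: [0-11 ALLOC][12-55 FREE]
Op 3: free(a) -> (freed a); heap: [0-55 FREE]
Op 4: b = malloc(18) -> b = 0; heap: [0-17 ALLOC][18-55 FREE]
Op 5: free(b) -> (freed b); heap: [0-55 FREE]
Op 6: c = malloc(14) -> c = 0; heap: [0-13 ALLOC][14-55 FREE]
malloc(5): first-fit scan over [0-13 ALLOC][14-55 FREE] -> 14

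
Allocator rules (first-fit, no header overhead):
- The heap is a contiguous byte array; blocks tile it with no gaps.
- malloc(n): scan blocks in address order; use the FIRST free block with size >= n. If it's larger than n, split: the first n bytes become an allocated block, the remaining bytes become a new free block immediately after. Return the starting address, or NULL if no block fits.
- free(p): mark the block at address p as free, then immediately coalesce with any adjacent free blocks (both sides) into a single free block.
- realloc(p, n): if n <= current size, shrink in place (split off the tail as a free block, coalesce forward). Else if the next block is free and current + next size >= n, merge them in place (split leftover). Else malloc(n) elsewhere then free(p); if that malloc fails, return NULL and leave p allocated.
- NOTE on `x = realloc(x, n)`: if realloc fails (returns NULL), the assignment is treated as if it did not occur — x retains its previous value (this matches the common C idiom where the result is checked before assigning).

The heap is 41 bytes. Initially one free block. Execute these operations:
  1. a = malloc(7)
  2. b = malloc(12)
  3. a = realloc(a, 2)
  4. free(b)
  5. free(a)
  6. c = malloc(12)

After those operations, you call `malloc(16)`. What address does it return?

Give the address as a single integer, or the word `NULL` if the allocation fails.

Op 1: a = malloc(7) -> a = 0; heap: [0-6 ALLOC][7-40 FREE]
Op 2: b = malloc(12) -> b = 7; heap: [0-6 ALLOC][7-18 ALLOC][19-40 FREE]
Op 3: a = realloc(a, 2) -> a = 0; heap: [0-1 ALLOC][2-6 FREE][7-18 ALLOC][19-40 FREE]
Op 4: free(b) -> (freed b); heap: [0-1 ALLOC][2-40 FREE]
Op 5: free(a) -> (freed a); heap: [0-40 FREE]
Op 6: c = malloc(12) -> c = 0; heap: [0-11 ALLOC][12-40 FREE]
malloc(16): first-fit scan over [0-11 ALLOC][12-40 FREE] -> 12

Answer: 12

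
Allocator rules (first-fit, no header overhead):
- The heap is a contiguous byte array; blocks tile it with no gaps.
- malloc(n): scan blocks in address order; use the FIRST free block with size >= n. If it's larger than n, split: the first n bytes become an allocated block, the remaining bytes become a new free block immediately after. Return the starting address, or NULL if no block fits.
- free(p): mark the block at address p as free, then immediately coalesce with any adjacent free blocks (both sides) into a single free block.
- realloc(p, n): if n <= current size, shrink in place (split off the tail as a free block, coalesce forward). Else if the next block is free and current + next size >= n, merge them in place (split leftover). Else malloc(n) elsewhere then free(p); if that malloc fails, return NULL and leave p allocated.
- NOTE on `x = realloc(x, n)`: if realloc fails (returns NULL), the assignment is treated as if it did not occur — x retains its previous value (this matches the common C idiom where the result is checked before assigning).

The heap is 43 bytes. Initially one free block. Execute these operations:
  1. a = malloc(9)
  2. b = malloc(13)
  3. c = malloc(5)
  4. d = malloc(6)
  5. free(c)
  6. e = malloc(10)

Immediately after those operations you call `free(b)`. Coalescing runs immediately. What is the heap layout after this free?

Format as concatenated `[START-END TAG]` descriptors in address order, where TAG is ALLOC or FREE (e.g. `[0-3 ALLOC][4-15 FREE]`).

Answer: [0-8 ALLOC][9-26 FREE][27-32 ALLOC][33-42 ALLOC]

Derivation:
Op 1: a = malloc(9) -> a = 0; heap: [0-8 ALLOC][9-42 FREE]
Op 2: b = malloc(13) -> b = 9; heap: [0-8 ALLOC][9-21 ALLOC][22-42 FREE]
Op 3: c = malloc(5) -> c = 22; heap: [0-8 ALLOC][9-21 ALLOC][22-26 ALLOC][27-42 FREE]
Op 4: d = malloc(6) -> d = 27; heap: [0-8 ALLOC][9-21 ALLOC][22-26 ALLOC][27-32 ALLOC][33-42 FREE]
Op 5: free(c) -> (freed c); heap: [0-8 ALLOC][9-21 ALLOC][22-26 FREE][27-32 ALLOC][33-42 FREE]
Op 6: e = malloc(10) -> e = 33; heap: [0-8 ALLOC][9-21 ALLOC][22-26 FREE][27-32 ALLOC][33-42 ALLOC]
free(b): b = 9 -> block [9-21 ALLOC]; mark free, coalesce with adjacent free neighbors -> [0-8 ALLOC][9-26 FREE][27-32 ALLOC][33-42 ALLOC]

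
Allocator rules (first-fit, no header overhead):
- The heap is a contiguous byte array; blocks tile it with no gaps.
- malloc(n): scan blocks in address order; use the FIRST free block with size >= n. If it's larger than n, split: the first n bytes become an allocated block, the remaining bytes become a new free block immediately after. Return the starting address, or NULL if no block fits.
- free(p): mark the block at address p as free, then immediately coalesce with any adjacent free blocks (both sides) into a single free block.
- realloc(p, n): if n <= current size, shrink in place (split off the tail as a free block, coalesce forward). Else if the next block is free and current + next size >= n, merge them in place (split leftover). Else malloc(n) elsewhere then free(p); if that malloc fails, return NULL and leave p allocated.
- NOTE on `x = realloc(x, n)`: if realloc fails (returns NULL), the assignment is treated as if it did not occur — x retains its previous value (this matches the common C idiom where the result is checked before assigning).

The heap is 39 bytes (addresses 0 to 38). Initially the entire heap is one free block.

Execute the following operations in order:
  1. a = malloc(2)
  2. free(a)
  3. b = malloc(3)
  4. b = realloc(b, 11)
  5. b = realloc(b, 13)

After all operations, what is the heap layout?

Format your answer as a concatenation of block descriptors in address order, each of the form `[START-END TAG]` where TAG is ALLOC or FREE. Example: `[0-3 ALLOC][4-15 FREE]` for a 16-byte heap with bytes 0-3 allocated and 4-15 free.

Op 1: a = malloc(2) -> a = 0; heap: [0-1 ALLOC][2-38 FREE]
Op 2: free(a) -> (freed a); heap: [0-38 FREE]
Op 3: b = malloc(3) -> b = 0; heap: [0-2 ALLOC][3-38 FREE]
Op 4: b = realloc(b, 11) -> b = 0; heap: [0-10 ALLOC][11-38 FREE]
Op 5: b = realloc(b, 13) -> b = 0; heap: [0-12 ALLOC][13-38 FREE]

Answer: [0-12 ALLOC][13-38 FREE]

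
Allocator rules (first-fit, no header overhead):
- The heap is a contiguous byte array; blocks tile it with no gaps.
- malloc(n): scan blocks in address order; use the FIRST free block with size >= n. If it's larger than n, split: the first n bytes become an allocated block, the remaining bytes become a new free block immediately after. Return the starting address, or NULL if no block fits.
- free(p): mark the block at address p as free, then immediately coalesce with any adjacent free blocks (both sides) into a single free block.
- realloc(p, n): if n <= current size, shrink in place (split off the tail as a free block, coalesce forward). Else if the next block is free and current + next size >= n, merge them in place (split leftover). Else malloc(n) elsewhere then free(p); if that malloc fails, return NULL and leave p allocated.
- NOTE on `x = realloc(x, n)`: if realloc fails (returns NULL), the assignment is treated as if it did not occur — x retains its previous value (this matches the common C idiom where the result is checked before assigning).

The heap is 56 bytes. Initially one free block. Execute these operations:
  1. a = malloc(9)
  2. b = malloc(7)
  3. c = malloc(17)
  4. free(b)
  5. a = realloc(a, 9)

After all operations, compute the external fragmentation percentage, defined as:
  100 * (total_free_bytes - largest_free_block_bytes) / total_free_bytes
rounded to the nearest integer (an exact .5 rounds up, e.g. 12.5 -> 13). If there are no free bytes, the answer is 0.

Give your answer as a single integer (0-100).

Answer: 23

Derivation:
Op 1: a = malloc(9) -> a = 0; heap: [0-8 ALLOC][9-55 FREE]
Op 2: b = malloc(7) -> b = 9; heap: [0-8 ALLOC][9-15 ALLOC][16-55 FREE]
Op 3: c = malloc(17) -> c = 16; heap: [0-8 ALLOC][9-15 ALLOC][16-32 ALLOC][33-55 FREE]
Op 4: free(b) -> (freed b); heap: [0-8 ALLOC][9-15 FREE][16-32 ALLOC][33-55 FREE]
Op 5: a = realloc(a, 9) -> a = 0; heap: [0-8 ALLOC][9-15 FREE][16-32 ALLOC][33-55 FREE]
Free blocks: [7 23] total_free=30 largest=23 -> 100*(30-23)/30 = 700/30 ≈ 23.333 -> rounds to 23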